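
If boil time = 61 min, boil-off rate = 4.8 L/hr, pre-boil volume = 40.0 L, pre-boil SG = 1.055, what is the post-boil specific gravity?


V_post = V_pre − rate·(t/60);  SG_post = 1 + (SG_pre−1)·V_pre/V_post
V_post = 40.0 − 4.8·(61/60) = 35.1200
SG_post = 1 + (1.055 − 1)·40.0/35.1200

1.0626


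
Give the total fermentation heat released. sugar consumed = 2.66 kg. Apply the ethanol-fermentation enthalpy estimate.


Q = m_sugar · 590 kJ/kg
Q = 2.66 · 590

1569.4000 kJ


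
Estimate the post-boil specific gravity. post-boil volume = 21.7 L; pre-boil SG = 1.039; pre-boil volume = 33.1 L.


SG_post = 1 + (SG_pre − 1)·V_pre/V_post
pts_pre = (1.039 − 1)·1000 = 39.0000
pts_post = 39.0000·33.1/21.7 = 59.4885
SG_post = 1 + 59.4885/1000

1.0595


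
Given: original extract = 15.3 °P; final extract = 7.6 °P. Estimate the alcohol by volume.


SG = 259/(259 − P);  ABV = (OG − FG)·131.25
OG = 259/(259 − 15.3) = 1.0628
FG = 259/(259 − 7.6) = 1.0302
ABV = (1.0628 − 1.0302)·131.25

4.2724 % ABV


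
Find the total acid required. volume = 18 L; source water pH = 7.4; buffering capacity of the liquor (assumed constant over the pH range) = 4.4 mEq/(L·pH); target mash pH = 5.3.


acid = buffering capacity · (pH_source − pH_target) · V
acid = 4.4 · (7.4 − 5.3) · 18

166.3200 mEq


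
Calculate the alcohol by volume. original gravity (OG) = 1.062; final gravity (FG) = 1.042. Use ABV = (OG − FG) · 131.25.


ABV = (1.062 − 1.042) · 131.25

2.6250 % ABV


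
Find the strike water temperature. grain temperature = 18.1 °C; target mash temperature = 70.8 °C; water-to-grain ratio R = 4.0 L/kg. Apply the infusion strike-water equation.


T_strike = (0.41/R)·(T_mash − T_grain) + T_mash
T_strike = (0.41/4.0)·(70.8 − 18.1) + 70.8

76.2017 °C


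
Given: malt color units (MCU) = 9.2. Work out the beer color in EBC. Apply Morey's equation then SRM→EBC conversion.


SRM = 1.4922·MCU^0.6859;  EBC = SRM·1.97
SRM = 1.4922·9.2^0.6859 = 6.8374
EBC = 6.8374·1.97

13.4696 EBC


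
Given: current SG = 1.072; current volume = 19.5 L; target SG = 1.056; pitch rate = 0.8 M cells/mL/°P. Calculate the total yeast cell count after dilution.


V_w = V·((SG_c−1)/(SG_t−1)−1);  °P = 259 − 259/SG_t;  cells = rate·(V+V_w)·°P
V_w = 19.5·((1.072−1)/(1.056−1)−1) = 5.5714
V_final = 19.5 + 5.5714 = 25.0714
°P = 259 − 259/1.056 = 13.7348
cells = 0.8·25.0714·13.7348

275.4818 billion cells


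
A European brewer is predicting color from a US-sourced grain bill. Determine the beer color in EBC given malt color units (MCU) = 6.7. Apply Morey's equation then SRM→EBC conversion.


SRM = 1.4922·MCU^0.6859;  EBC = SRM·1.97
SRM = 1.4922·6.7^0.6859 = 5.5009
EBC = 5.5009·1.97

10.8367 EBC


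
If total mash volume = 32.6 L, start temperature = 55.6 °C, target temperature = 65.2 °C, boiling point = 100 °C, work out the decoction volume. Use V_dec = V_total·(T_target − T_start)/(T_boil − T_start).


V_dec = 32.6·(65.2 − 55.6)/(100 − 55.6)

7.0486 L


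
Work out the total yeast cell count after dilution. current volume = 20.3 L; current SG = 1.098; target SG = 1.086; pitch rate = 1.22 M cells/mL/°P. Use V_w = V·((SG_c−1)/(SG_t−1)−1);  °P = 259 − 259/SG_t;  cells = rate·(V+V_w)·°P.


V_w = 20.3·((1.098−1)/(1.086−1)−1) = 2.8326
V_final = 20.3 + 2.8326 = 23.1326
°P = 259 − 259/1.086 = 20.5101
cells = 1.22·23.1326·20.5101

578.8311 billion cells


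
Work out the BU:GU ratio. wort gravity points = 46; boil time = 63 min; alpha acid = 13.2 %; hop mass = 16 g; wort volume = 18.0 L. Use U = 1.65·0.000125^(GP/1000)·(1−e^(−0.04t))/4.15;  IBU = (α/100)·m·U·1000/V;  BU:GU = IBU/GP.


U = 1.65·0.000125^(46/1000)·(1−e^(−0.04·63))/4.15 = 0.2418
IBU = (13.2/100)·16·0.2418·1000/18.0 = 28.3717
BU:GU = 28.3717/46

0.6168


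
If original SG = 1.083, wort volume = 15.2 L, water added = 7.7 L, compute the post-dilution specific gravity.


SG_new = 1 + (SG_old − 1)·V_old/(V_old + V_water)
pts = (1.083 − 1)·1000·15.2/(15.2 + 7.7) = 55.0917
SG_new = 1 + 55.0917/1000

1.0551


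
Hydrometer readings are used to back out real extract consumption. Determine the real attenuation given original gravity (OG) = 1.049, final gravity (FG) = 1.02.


AA = (OG−FG)/(OG−1)·100;  RA = AA·0.8192
AA = (1.049 − 1.02)/(1.049 − 1)·100 = 59.1837
RA = 59.1837·0.8192

48.4833 %


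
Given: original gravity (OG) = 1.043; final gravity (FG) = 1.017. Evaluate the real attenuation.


AA = (OG−FG)/(OG−1)·100;  RA = AA·0.8192
AA = (1.043 − 1.017)/(1.043 − 1)·100 = 60.4651
RA = 60.4651·0.8192

49.5330 %


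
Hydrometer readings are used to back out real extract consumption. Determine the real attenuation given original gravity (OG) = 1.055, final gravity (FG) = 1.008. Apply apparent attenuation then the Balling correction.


AA = (OG−FG)/(OG−1)·100;  RA = AA·0.8192
AA = (1.055 − 1.008)/(1.055 − 1)·100 = 85.4545
RA = 85.4545·0.8192

70.0044 %


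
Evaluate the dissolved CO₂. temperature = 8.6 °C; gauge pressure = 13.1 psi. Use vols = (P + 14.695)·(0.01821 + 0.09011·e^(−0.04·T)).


vols = (13.1 + 14.695)·(0.01821 + 0.09011·e^(−0.04·8.6))

2.2817 volumes


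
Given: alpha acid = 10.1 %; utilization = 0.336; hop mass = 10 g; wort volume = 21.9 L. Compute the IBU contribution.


IBU = (α/100)·mass·U·1000 / V
IBU = (10.1/100)·10·0.336·1000 / 21.9

15.4959 IBU


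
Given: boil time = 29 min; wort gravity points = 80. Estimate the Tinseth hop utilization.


U = 1.65·0.000125^(GP/1000) · (1 − e^(−0.04·t))/4.15
bigness = 1.65·0.000125^(80/1000) = 0.8040
boil_factor = (1 − e^(−0.04·29))/4.15 = 0.1654
U = 0.8040 · 0.1654

0.1330


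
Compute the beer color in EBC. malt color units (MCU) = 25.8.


SRM = 1.4922·MCU^0.6859;  EBC = SRM·1.97
SRM = 1.4922·25.8^0.6859 = 13.8694
EBC = 13.8694·1.97

27.3227 EBC


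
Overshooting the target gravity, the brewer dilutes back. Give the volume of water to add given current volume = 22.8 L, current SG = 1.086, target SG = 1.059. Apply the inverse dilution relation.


V_water = V·((SG_curr − 1)/(SG_target − 1) − 1)
V_water = 22.8·((1.086 − 1)/(1.059 − 1) − 1)

10.4339 L


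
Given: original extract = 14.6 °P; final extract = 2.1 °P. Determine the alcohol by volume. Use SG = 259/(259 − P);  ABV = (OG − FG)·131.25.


OG = 259/(259 − 14.6) = 1.0597
FG = 259/(259 − 2.1) = 1.0082
ABV = (1.0597 − 1.0082)·131.25

6.7677 % ABV


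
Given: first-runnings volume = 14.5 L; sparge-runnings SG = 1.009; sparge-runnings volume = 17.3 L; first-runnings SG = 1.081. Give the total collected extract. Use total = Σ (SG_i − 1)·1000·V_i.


first = (1.081 − 1)·1000·14.5 = 1174.5000
sparge = (1.009 − 1)·1000·17.3 = 155.7000
total = 1174.5000 + 155.7000

1330.2000 gravity·L


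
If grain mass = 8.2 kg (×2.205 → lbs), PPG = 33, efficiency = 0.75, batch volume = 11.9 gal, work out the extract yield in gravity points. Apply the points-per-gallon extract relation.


points = lbs × PPG × eff / vol
lbs = 8.2 × 2.205 = 18.0810
points = 18.0810 × 33 × 0.75 / 11.9

37.6054 points


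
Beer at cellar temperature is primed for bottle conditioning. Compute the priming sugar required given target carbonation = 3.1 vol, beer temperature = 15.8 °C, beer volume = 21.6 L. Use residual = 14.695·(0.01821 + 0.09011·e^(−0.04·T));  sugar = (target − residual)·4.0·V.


residual = 14.695·(0.01821 + 0.09011·e^(−0.04·15.8)) = 0.9714
sugar = (3.1 − 0.9714)·4.0·21.6

183.9087 g


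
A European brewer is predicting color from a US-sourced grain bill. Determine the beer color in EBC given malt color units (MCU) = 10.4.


SRM = 1.4922·MCU^0.6859;  EBC = SRM·1.97
SRM = 1.4922·10.4^0.6859 = 7.4372
EBC = 7.4372·1.97

14.6513 EBC


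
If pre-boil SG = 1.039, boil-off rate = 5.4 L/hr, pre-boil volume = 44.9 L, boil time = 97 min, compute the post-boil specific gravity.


V_post = V_pre − rate·(t/60);  SG_post = 1 + (SG_pre−1)·V_pre/V_post
V_post = 44.9 − 5.4·(97/60) = 36.1700
SG_post = 1 + (1.039 − 1)·44.9/36.1700

1.0484


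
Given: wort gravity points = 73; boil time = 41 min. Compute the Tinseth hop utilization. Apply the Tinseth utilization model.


U = 1.65·0.000125^(GP/1000) · (1 − e^(−0.04·t))/4.15
bigness = 1.65·0.000125^(73/1000) = 0.8562
boil_factor = (1 − e^(−0.04·41))/4.15 = 0.1942
U = 0.8562 · 0.1942

0.1663


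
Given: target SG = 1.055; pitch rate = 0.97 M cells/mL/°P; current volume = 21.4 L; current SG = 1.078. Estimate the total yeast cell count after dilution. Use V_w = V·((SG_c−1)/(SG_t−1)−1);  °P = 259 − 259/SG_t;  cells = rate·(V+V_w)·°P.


V_w = 21.4·((1.078−1)/(1.055−1)−1) = 8.9491
V_final = 21.4 + 8.9491 = 30.3491
°P = 259 − 259/1.055 = 13.5024
cells = 0.97·30.3491·13.5024

397.4911 billion cells


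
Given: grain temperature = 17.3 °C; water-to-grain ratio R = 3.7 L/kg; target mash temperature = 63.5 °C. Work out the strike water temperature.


T_strike = (0.41/R)·(T_mash − T_grain) + T_mash
T_strike = (0.41/3.7)·(63.5 − 17.3) + 63.5

68.6195 °C


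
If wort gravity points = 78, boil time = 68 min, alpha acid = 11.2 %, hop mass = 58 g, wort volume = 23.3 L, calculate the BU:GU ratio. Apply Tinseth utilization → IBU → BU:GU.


U = 1.65·0.000125^(GP/1000)·(1−e^(−0.04t))/4.15;  IBU = (α/100)·m·U·1000/V;  BU:GU = IBU/GP
U = 1.65·0.000125^(78/1000)·(1−e^(−0.04·68))/4.15 = 0.1842
IBU = (11.2/100)·58·0.1842·1000/23.3 = 51.3677
BU:GU = 51.3677/78

0.6586


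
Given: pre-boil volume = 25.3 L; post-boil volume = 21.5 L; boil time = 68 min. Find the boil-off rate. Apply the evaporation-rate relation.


rate = (V_pre − V_post) / (t_min/60)
rate = (25.3 − 21.5) / (68/60)

3.3529 L/hr


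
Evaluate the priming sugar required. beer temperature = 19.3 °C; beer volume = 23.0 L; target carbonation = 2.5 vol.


residual = 14.695·(0.01821 + 0.09011·e^(−0.04·T));  sugar = (target − residual)·4.0·V
residual = 14.695·(0.01821 + 0.09011·e^(−0.04·19.3)) = 0.8795
sugar = (2.5 − 0.8795)·4.0·23.0

149.0881 g


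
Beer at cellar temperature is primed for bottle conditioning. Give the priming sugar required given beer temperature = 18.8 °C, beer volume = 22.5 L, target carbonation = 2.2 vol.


residual = 14.695·(0.01821 + 0.09011·e^(−0.04·T));  sugar = (target − residual)·4.0·V
residual = 14.695·(0.01821 + 0.09011·e^(−0.04·18.8)) = 0.8918
sugar = (2.2 − 0.8918)·4.0·22.5

117.7346 g


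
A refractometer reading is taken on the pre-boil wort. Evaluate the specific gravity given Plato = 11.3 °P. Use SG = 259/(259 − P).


SG = 259/(259 − 11.3)

1.0456


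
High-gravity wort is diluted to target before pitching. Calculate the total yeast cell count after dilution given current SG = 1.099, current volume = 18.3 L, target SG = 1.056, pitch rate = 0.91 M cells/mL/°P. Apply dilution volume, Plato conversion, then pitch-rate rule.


V_w = V·((SG_c−1)/(SG_t−1)−1);  °P = 259 − 259/SG_t;  cells = rate·(V+V_w)·°P
V_w = 18.3·((1.099−1)/(1.056−1)−1) = 14.0518
V_final = 18.3 + 14.0518 = 32.3518
°P = 259 − 259/1.056 = 13.7348
cells = 0.91·32.3518·13.7348

404.3557 billion cells


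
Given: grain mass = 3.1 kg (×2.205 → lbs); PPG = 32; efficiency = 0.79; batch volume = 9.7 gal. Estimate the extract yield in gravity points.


points = lbs × PPG × eff / vol
lbs = 3.1 × 2.205 = 6.8355
points = 6.8355 × 32 × 0.79 / 9.7

17.8146 points


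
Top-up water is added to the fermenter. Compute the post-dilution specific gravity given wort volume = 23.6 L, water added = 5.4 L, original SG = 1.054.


SG_new = 1 + (SG_old − 1)·V_old/(V_old + V_water)
pts = (1.054 − 1)·1000·23.6/(23.6 + 5.4) = 43.9448
SG_new = 1 + 43.9448/1000

1.0439


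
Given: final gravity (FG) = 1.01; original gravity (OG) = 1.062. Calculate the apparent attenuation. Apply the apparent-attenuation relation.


AA = (OG − FG)/(OG − 1) · 100
AA = (1.062 − 1.01)/(1.062 − 1) · 100

83.8710 %


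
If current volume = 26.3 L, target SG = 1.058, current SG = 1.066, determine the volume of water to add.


V_water = V·((SG_curr − 1)/(SG_target − 1) − 1)
V_water = 26.3·((1.066 − 1)/(1.058 − 1) − 1)

3.6276 L


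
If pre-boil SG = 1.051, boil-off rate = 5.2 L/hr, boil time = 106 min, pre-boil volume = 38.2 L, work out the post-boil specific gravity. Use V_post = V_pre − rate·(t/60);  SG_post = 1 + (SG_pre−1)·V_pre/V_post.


V_post = 38.2 − 5.2·(106/60) = 29.0133
SG_post = 1 + (1.051 − 1)·38.2/29.0133

1.0671


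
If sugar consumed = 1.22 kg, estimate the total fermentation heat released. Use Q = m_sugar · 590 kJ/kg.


Q = 1.22 · 590

719.8000 kJ


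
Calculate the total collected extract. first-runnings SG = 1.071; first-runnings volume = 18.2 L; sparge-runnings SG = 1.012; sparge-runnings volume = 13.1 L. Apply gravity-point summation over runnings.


total = Σ (SG_i − 1)·1000·V_i
first = (1.071 − 1)·1000·18.2 = 1292.2000
sparge = (1.012 − 1)·1000·13.1 = 157.2000
total = 1292.2000 + 157.2000

1449.4000 gravity·L


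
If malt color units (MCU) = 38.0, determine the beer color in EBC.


SRM = 1.4922·MCU^0.6859;  EBC = SRM·1.97
SRM = 1.4922·38.0^0.6859 = 18.0884
EBC = 18.0884·1.97

35.6342 EBC


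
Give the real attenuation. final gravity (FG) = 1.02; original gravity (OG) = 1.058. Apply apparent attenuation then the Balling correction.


AA = (OG−FG)/(OG−1)·100;  RA = AA·0.8192
AA = (1.058 − 1.02)/(1.058 − 1)·100 = 65.5172
RA = 65.5172·0.8192

53.6717 %


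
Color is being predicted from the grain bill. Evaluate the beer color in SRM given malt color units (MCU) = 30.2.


SRM = 1.4922 · MCU^0.6859
SRM = 1.4922 · 30.2^0.6859

15.4513 SRM


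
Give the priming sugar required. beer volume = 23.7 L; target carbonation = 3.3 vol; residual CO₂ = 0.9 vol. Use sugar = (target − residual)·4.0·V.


sugar = (3.3 − 0.9)·4.0·23.7

227.5200 g


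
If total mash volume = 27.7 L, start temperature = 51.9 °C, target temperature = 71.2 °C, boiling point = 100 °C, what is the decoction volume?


V_dec = V_total·(T_target − T_start)/(T_boil − T_start)
V_dec = 27.7·(71.2 − 51.9)/(100 − 51.9)

11.1146 L


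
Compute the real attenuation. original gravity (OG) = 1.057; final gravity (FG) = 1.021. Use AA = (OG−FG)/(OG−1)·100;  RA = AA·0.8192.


AA = (1.057 − 1.021)/(1.057 − 1)·100 = 63.1579
RA = 63.1579·0.8192

51.7389 %


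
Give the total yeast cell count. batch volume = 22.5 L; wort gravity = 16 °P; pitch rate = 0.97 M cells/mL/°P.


cells (billions) = rate · V_L · °P
cells = 0.97 · 22.5 · 16

349.2000 billion cells


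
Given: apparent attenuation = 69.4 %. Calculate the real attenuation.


RA = AA · 0.8192
RA = 69.4 · 0.8192

56.8525 %


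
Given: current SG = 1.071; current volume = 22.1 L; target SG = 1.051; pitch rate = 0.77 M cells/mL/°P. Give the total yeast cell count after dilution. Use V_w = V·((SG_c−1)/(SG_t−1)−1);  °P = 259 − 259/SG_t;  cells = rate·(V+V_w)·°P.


V_w = 22.1·((1.071−1)/(1.051−1)−1) = 8.6667
V_final = 22.1 + 8.6667 = 30.7667
°P = 259 − 259/1.051 = 12.5680
cells = 0.77·30.7667·12.5680

297.7408 billion cells


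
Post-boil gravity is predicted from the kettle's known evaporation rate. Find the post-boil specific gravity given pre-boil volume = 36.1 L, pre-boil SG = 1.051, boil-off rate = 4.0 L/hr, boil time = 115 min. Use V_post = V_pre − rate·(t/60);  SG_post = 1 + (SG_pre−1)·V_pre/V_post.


V_post = 36.1 − 4.0·(115/60) = 28.4333
SG_post = 1 + (1.051 − 1)·36.1/28.4333

1.0648


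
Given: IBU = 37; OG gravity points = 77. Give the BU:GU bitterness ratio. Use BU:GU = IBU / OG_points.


BU:GU = 37 / 77

0.4805


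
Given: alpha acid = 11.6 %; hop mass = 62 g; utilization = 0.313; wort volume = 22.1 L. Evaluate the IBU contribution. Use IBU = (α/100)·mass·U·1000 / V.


IBU = (11.6/100)·62·0.313·1000 / 22.1

101.8595 IBU


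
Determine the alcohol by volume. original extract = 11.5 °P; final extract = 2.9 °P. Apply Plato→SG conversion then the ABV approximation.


SG = 259/(259 − P);  ABV = (OG − FG)·131.25
OG = 259/(259 − 11.5) = 1.0465
FG = 259/(259 − 2.9) = 1.0113
ABV = (1.0465 − 1.0113)·131.25

4.6122 % ABV


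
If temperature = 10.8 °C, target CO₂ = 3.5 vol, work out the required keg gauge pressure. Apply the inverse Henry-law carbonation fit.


psi = vols/(0.01821 + 0.09011·e^(−0.04·T)) − 14.695
psi = 3.5/(0.01821 + 0.09011·e^(−0.04·10.8)) − 14.695

30.9312 psi


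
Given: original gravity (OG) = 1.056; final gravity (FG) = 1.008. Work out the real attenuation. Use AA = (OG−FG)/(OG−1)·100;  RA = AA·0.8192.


AA = (1.056 − 1.008)/(1.056 − 1)·100 = 85.7143
RA = 85.7143·0.8192

70.2171 %


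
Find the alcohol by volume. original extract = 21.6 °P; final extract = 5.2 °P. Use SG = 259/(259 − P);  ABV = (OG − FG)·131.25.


OG = 259/(259 − 21.6) = 1.0910
FG = 259/(259 − 5.2) = 1.0205
ABV = (1.0910 − 1.0205)·131.25

9.2527 % ABV


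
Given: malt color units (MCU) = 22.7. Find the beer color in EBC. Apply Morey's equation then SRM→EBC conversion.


SRM = 1.4922·MCU^0.6859;  EBC = SRM·1.97
SRM = 1.4922·22.7^0.6859 = 12.7036
EBC = 12.7036·1.97

25.0260 EBC


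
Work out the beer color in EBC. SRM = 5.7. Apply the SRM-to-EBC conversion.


EBC = SRM · 1.97
EBC = 5.7 · 1.97

11.2290 EBC


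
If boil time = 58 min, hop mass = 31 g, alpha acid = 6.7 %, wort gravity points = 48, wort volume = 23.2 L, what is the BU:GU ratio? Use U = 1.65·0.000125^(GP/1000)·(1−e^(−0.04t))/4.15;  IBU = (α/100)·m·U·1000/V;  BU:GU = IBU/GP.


U = 1.65·0.000125^(48/1000)·(1−e^(−0.04·58))/4.15 = 0.2329
IBU = (6.7/100)·31·0.2329·1000/23.2 = 20.8502
BU:GU = 20.8502/48

0.4344


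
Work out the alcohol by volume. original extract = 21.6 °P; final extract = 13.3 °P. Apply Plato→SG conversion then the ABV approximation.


SG = 259/(259 − P);  ABV = (OG − FG)·131.25
OG = 259/(259 − 21.6) = 1.0910
FG = 259/(259 − 13.3) = 1.0541
ABV = (1.0910 − 1.0541)·131.25

4.8372 % ABV


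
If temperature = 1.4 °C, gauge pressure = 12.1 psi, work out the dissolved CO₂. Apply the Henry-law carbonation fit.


vols = (P + 14.695)·(0.01821 + 0.09011·e^(−0.04·T))
vols = (12.1 + 14.695)·(0.01821 + 0.09011·e^(−0.04·1.4))

2.7709 volumes


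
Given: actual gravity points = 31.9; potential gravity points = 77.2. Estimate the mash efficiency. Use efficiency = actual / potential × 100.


efficiency = 31.9 / 77.2 × 100

41.3212 %


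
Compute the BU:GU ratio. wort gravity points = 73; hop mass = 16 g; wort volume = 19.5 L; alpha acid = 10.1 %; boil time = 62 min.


U = 1.65·0.000125^(GP/1000)·(1−e^(−0.04t))/4.15;  IBU = (α/100)·m·U·1000/V;  BU:GU = IBU/GP
U = 1.65·0.000125^(73/1000)·(1−e^(−0.04·62))/4.15 = 0.1890
IBU = (10.1/100)·16·0.1890·1000/19.5 = 15.6651
BU:GU = 15.6651/73

0.2146


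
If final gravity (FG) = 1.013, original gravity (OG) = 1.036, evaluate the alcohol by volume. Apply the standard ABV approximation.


ABV = (OG − FG) · 131.25
ABV = (1.036 − 1.013) · 131.25

3.0188 % ABV


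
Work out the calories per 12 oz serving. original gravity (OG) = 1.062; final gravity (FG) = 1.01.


ABW = (OG−FG)·131.25·0.79/FG;  °P = 259 − 259/SG (for OG→OE and FG→AE);  RE = 0.1808·OE + 0.8192·AE;  Cal = (6.9·ABW + 4·(RE−0.1))·FG·3.55
ABW = (1.062 − 1.01)·131.25·0.79/1.01 = 5.3384
OE = 259 − 259/1.062 = 15.1205 °P
AE = 259 − 259/1.01 = 2.5644 °P
RE = 0.1808·15.1205 + 0.8192·2.5644 = 4.8345 °P
Cal = (6.9·5.3384 + 4·(4.8345−0.1))·1.01·3.55

199.9733 kcal


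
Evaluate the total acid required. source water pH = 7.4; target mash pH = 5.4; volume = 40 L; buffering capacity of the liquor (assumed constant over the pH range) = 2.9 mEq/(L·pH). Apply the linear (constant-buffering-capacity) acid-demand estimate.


acid = buffering capacity · (pH_source − pH_target) · V
acid = 2.9 · (7.4 − 5.4) · 40

232.0000 mEq


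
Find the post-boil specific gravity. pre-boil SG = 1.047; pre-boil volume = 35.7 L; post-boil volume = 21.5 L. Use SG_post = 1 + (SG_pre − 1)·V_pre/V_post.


pts_pre = (1.047 − 1)·1000 = 47.0000
pts_post = 47.0000·35.7/21.5 = 78.0419
SG_post = 1 + 78.0419/1000

1.0780


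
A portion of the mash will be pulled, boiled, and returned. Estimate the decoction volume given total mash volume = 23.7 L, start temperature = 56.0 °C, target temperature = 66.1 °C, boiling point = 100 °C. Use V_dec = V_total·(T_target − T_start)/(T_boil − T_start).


V_dec = 23.7·(66.1 − 56.0)/(100 − 56.0)

5.4402 L


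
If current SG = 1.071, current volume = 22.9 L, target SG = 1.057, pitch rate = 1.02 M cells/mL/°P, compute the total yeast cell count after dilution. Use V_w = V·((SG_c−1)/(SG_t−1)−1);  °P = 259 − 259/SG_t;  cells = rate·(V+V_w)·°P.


V_w = 22.9·((1.071−1)/(1.057−1)−1) = 5.6246
V_final = 22.9 + 5.6246 = 28.5246
°P = 259 − 259/1.057 = 13.9669
cells = 1.02·28.5246·13.9669

406.3673 billion cells


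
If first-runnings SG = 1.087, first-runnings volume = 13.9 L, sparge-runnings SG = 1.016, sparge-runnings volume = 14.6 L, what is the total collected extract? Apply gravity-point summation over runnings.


total = Σ (SG_i − 1)·1000·V_i
first = (1.087 − 1)·1000·13.9 = 1209.3000
sparge = (1.016 − 1)·1000·14.6 = 233.6000
total = 1209.3000 + 233.6000

1442.9000 gravity·L


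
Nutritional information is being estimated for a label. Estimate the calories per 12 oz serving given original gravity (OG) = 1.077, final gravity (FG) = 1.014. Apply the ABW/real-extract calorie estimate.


ABW = (OG−FG)·131.25·0.79/FG;  °P = 259 − 259/SG (for OG→OE and FG→AE);  RE = 0.1808·OE + 0.8192·AE;  Cal = (6.9·ABW + 4·(RE−0.1))·FG·3.55
ABW = (1.077 − 1.014)·131.25·0.79/1.014 = 6.4421
OE = 259 − 259/1.077 = 18.5172 °P
AE = 259 − 259/1.014 = 3.5759 °P
RE = 0.1808·18.5172 + 0.8192·3.5759 = 6.2773 °P
Cal = (6.9·6.4421 + 4·(6.2773−0.1))·1.014·3.55

248.9549 kcal


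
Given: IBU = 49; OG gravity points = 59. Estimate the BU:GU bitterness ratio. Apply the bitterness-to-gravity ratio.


BU:GU = IBU / OG_points
BU:GU = 49 / 59

0.8305


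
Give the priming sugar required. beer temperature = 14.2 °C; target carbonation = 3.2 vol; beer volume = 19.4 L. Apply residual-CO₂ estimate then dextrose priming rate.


residual = 14.695·(0.01821 + 0.09011·e^(−0.04·T));  sugar = (target − residual)·4.0·V
residual = 14.695·(0.01821 + 0.09011·e^(−0.04·14.2)) = 1.0179
sugar = (3.2 − 1.0179)·4.0·19.4

169.3275 g


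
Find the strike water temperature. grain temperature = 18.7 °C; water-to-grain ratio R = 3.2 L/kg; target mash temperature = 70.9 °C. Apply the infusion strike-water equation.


T_strike = (0.41/R)·(T_mash − T_grain) + T_mash
T_strike = (0.41/3.2)·(70.9 − 18.7) + 70.9

77.5881 °C


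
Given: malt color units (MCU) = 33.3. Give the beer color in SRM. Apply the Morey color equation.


SRM = 1.4922 · MCU^0.6859
SRM = 1.4922 · 33.3^0.6859

16.5223 SRM


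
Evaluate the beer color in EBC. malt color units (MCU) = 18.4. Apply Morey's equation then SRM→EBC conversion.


SRM = 1.4922·MCU^0.6859;  EBC = SRM·1.97
SRM = 1.4922·18.4^0.6859 = 10.9993
EBC = 10.9993·1.97

21.6686 EBC


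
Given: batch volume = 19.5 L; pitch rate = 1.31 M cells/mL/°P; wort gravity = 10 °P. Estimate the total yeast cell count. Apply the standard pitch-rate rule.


cells (billions) = rate · V_L · °P
cells = 1.31 · 19.5 · 10

255.4500 billion cells


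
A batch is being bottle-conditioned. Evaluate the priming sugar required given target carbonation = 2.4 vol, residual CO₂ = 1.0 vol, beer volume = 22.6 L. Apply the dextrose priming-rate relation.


sugar = (target − residual)·4.0·V
sugar = (2.4 − 1.0)·4.0·22.6

126.5600 g


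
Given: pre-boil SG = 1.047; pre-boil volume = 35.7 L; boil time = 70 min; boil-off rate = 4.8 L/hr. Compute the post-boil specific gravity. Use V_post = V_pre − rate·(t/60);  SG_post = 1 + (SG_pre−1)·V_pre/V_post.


V_post = 35.7 − 4.8·(70/60) = 30.1000
SG_post = 1 + (1.047 − 1)·35.7/30.1000

1.0557


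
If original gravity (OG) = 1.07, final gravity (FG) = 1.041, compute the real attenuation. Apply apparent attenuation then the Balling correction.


AA = (OG−FG)/(OG−1)·100;  RA = AA·0.8192
AA = (1.07 − 1.041)/(1.07 − 1)·100 = 41.4286
RA = 41.4286·0.8192

33.9383 %


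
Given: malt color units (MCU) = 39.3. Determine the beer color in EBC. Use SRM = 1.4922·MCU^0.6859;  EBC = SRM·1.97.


SRM = 1.4922·39.3^0.6859 = 18.5106
EBC = 18.5106·1.97

36.4659 EBC


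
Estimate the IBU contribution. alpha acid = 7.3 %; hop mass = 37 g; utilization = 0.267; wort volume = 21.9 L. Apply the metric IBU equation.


IBU = (α/100)·mass·U·1000 / V
IBU = (7.3/100)·37·0.267·1000 / 21.9

32.9300 IBU


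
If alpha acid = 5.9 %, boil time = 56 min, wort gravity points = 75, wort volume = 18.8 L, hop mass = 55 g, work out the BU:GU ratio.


U = 1.65·0.000125^(GP/1000)·(1−e^(−0.04t))/4.15;  IBU = (α/100)·m·U·1000/V;  BU:GU = IBU/GP
U = 1.65·0.000125^(75/1000)·(1−e^(−0.04·56))/4.15 = 0.1811
IBU = (5.9/100)·55·0.1811·1000/18.8 = 31.2518
BU:GU = 31.2518/75

0.4167


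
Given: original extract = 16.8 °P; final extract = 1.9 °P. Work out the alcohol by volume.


SG = 259/(259 − P);  ABV = (OG − FG)·131.25
OG = 259/(259 − 16.8) = 1.0694
FG = 259/(259 − 1.9) = 1.0074
ABV = (1.0694 − 1.0074)·131.25

8.1341 % ABV


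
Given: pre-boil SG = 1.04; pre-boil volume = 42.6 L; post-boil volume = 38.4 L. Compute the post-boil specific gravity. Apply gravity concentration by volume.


SG_post = 1 + (SG_pre − 1)·V_pre/V_post
pts_pre = (1.04 − 1)·1000 = 40.0000
pts_post = 40.0000·42.6/38.4 = 44.3750
SG_post = 1 + 44.3750/1000

1.0444


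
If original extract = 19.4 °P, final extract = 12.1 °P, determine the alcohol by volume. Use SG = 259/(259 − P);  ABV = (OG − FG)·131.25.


OG = 259/(259 − 19.4) = 1.0810
FG = 259/(259 − 12.1) = 1.0490
ABV = (1.0810 − 1.0490)·131.25

4.1948 % ABV


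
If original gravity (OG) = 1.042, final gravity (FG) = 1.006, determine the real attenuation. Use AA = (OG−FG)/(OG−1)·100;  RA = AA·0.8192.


AA = (1.042 − 1.006)/(1.042 − 1)·100 = 85.7143
RA = 85.7143·0.8192

70.2171 %


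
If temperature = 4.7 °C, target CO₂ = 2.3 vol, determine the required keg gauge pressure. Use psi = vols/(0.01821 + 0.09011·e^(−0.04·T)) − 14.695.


psi = 2.3/(0.01821 + 0.09011·e^(−0.04·4.7)) − 14.695

10.0691 psi


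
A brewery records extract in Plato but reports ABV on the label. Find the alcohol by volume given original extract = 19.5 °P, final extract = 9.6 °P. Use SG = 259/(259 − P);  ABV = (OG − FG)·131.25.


OG = 259/(259 − 19.5) = 1.0814
FG = 259/(259 − 9.6) = 1.0385
ABV = (1.0814 − 1.0385)·131.25

5.6342 % ABV


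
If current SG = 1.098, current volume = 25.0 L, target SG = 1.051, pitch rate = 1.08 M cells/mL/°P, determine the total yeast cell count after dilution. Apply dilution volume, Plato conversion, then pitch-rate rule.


V_w = V·((SG_c−1)/(SG_t−1)−1);  °P = 259 − 259/SG_t;  cells = rate·(V+V_w)·°P
V_w = 25.0·((1.098−1)/(1.051−1)−1) = 23.0392
V_final = 25.0 + 23.0392 = 48.0392
°P = 259 − 259/1.051 = 12.5680
cells = 1.08·48.0392·12.5680

652.0590 billion cells


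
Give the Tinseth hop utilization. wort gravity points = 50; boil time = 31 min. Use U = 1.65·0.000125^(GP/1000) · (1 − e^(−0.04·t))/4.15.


bigness = 1.65·0.000125^(50/1000) = 1.0528
boil_factor = (1 − e^(−0.04·31))/4.15 = 0.1712
U = 1.0528 · 0.1712

0.1803


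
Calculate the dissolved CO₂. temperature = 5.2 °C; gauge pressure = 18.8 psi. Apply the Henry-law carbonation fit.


vols = (P + 14.695)·(0.01821 + 0.09011·e^(−0.04·T))
vols = (18.8 + 14.695)·(0.01821 + 0.09011·e^(−0.04·5.2))

3.0614 volumes


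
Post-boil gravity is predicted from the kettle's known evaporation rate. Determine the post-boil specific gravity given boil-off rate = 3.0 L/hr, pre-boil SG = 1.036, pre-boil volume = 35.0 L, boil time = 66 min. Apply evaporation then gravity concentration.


V_post = V_pre − rate·(t/60);  SG_post = 1 + (SG_pre−1)·V_pre/V_post
V_post = 35.0 − 3.0·(66/60) = 31.7000
SG_post = 1 + (1.036 − 1)·35.0/31.7000

1.0397


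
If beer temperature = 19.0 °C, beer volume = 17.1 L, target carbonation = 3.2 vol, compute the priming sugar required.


residual = 14.695·(0.01821 + 0.09011·e^(−0.04·T));  sugar = (target − residual)·4.0·V
residual = 14.695·(0.01821 + 0.09011·e^(−0.04·19.0)) = 0.8869
sugar = (3.2 − 0.8869)·4.0·17.1

158.2185 g


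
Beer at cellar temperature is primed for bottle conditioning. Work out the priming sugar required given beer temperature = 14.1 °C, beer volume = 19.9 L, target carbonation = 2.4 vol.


residual = 14.695·(0.01821 + 0.09011·e^(−0.04·T));  sugar = (target − residual)·4.0·V
residual = 14.695·(0.01821 + 0.09011·e^(−0.04·14.1)) = 1.0210
sugar = (2.4 − 1.0210)·4.0·19.9

109.7722 g


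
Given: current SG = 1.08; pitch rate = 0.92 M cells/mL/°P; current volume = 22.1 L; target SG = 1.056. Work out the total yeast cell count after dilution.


V_w = V·((SG_c−1)/(SG_t−1)−1);  °P = 259 − 259/SG_t;  cells = rate·(V+V_w)·°P
V_w = 22.1·((1.08−1)/(1.056−1)−1) = 9.4714
V_final = 22.1 + 9.4714 = 31.5714
°P = 259 − 259/1.056 = 13.7348
cells = 0.92·31.5714·13.7348

398.9385 billion cells


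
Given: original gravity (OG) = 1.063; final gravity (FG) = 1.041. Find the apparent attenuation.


AA = (OG − FG)/(OG − 1) · 100
AA = (1.063 − 1.041)/(1.063 − 1) · 100

34.9206 %


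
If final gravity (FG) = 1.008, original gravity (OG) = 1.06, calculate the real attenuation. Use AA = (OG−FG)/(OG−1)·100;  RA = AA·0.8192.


AA = (1.06 − 1.008)/(1.06 − 1)·100 = 86.6667
RA = 86.6667·0.8192

70.9973 %


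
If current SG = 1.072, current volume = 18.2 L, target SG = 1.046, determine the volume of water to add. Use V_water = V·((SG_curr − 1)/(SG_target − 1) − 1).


V_water = 18.2·((1.072 − 1)/(1.046 − 1) − 1)

10.2870 L


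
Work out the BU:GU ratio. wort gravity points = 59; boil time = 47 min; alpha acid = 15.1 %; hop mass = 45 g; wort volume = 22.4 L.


U = 1.65·0.000125^(GP/1000)·(1−e^(−0.04t))/4.15;  IBU = (α/100)·m·U·1000/V;  BU:GU = IBU/GP
U = 1.65·0.000125^(59/1000)·(1−e^(−0.04·47))/4.15 = 0.1983
IBU = (15.1/100)·45·0.1983·1000/22.4 = 60.1435
BU:GU = 60.1435/59

1.0194


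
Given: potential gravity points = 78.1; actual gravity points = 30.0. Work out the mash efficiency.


efficiency = actual / potential × 100
efficiency = 30.0 / 78.1 × 100

38.4123 %


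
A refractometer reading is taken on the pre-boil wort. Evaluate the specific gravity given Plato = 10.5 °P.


SG = 259/(259 − P)
SG = 259/(259 − 10.5)

1.0423


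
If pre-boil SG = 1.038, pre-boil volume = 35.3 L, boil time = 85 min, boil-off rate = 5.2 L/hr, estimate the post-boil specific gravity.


V_post = V_pre − rate·(t/60);  SG_post = 1 + (SG_pre−1)·V_pre/V_post
V_post = 35.3 − 5.2·(85/60) = 27.9333
SG_post = 1 + (1.038 − 1)·35.3/27.9333

1.0480


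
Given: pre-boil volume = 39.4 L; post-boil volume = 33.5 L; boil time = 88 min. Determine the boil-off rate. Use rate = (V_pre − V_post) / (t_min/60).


rate = (39.4 − 33.5) / (88/60)

4.0227 L/hr


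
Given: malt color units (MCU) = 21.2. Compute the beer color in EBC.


SRM = 1.4922·MCU^0.6859;  EBC = SRM·1.97
SRM = 1.4922·21.2^0.6859 = 12.1216
EBC = 12.1216·1.97

23.8796 EBC


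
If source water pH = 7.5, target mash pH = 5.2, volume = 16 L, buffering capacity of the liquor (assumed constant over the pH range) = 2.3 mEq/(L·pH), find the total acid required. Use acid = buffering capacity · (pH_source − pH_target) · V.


acid = 2.3 · (7.5 − 5.2) · 16

84.6400 mEq


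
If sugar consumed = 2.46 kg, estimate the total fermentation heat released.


Q = m_sugar · 590 kJ/kg
Q = 2.46 · 590

1451.4000 kJ


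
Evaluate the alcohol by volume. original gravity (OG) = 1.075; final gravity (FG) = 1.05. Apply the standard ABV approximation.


ABV = (OG − FG) · 131.25
ABV = (1.075 − 1.05) · 131.25

3.2812 % ABV


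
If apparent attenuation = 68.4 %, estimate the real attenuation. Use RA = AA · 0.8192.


RA = 68.4 · 0.8192

56.0333 %


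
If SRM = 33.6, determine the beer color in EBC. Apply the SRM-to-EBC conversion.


EBC = SRM · 1.97
EBC = 33.6 · 1.97

66.1920 EBC


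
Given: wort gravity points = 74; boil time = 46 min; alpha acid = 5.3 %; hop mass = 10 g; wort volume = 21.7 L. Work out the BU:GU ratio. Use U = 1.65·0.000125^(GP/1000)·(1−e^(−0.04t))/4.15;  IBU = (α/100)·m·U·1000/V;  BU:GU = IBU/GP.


U = 1.65·0.000125^(74/1000)·(1−e^(−0.04·46))/4.15 = 0.1720
IBU = (5.3/100)·10·0.1720·1000/21.7 = 4.2006
BU:GU = 4.2006/74

0.0568


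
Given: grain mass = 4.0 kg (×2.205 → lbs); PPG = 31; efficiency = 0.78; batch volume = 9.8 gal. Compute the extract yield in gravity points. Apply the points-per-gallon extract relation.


points = lbs × PPG × eff / vol
lbs = 4.0 × 2.205 = 8.8200
points = 8.8200 × 31 × 0.78 / 9.8

21.7620 points


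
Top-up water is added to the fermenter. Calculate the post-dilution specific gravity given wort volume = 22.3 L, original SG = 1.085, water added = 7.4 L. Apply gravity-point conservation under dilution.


SG_new = 1 + (SG_old − 1)·V_old/(V_old + V_water)
pts = (1.085 − 1)·1000·22.3/(22.3 + 7.4) = 63.8215
SG_new = 1 + 63.8215/1000

1.0638


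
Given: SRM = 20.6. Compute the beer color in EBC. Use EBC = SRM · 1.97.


EBC = 20.6 · 1.97

40.5820 EBC


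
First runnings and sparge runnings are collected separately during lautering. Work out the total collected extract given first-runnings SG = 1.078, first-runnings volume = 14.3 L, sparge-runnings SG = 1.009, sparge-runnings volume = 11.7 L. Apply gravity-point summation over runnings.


total = Σ (SG_i − 1)·1000·V_i
first = (1.078 − 1)·1000·14.3 = 1115.4000
sparge = (1.009 − 1)·1000·11.7 = 105.3000
total = 1115.4000 + 105.3000

1220.7000 gravity·L


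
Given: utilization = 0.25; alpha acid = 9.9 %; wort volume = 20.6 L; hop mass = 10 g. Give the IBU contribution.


IBU = (α/100)·mass·U·1000 / V
IBU = (9.9/100)·10·0.25·1000 / 20.6

12.0146 IBU


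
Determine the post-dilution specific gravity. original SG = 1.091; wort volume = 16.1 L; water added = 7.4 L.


SG_new = 1 + (SG_old − 1)·V_old/(V_old + V_water)
pts = (1.091 − 1)·1000·16.1/(16.1 + 7.4) = 62.3447
SG_new = 1 + 62.3447/1000

1.0623


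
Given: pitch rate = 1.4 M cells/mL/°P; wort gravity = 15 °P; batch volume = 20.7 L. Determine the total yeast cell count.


cells (billions) = rate · V_L · °P
cells = 1.4 · 20.7 · 15

434.7000 billion cells


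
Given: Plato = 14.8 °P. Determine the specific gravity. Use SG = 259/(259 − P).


SG = 259/(259 − 14.8)

1.0606


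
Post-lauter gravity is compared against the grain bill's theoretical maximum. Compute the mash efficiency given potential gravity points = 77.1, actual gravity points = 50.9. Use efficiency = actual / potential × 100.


efficiency = 50.9 / 77.1 × 100

66.0182 %


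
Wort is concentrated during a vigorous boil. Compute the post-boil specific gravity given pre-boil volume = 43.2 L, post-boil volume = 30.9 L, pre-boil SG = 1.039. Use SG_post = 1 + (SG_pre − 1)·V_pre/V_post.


pts_pre = (1.039 − 1)·1000 = 39.0000
pts_post = 39.0000·43.2/30.9 = 54.5243
SG_post = 1 + 54.5243/1000

1.0545


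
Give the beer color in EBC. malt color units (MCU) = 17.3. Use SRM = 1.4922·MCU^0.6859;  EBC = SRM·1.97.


SRM = 1.4922·17.3^0.6859 = 10.5439
EBC = 10.5439·1.97

20.7716 EBC


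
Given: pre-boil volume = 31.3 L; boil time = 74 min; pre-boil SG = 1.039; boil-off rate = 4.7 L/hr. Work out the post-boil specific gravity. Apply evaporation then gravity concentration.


V_post = V_pre − rate·(t/60);  SG_post = 1 + (SG_pre−1)·V_pre/V_post
V_post = 31.3 − 4.7·(74/60) = 25.5033
SG_post = 1 + (1.039 − 1)·31.3/25.5033

1.0479


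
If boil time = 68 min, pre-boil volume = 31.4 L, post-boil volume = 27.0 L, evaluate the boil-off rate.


rate = (V_pre − V_post) / (t_min/60)
rate = (31.4 − 27.0) / (68/60)

3.8824 L/hr


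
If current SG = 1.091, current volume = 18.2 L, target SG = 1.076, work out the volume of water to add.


V_water = V·((SG_curr − 1)/(SG_target − 1) − 1)
V_water = 18.2·((1.091 − 1)/(1.076 − 1) − 1)

3.5921 L


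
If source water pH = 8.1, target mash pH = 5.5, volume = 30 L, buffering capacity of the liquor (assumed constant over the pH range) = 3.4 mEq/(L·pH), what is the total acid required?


acid = buffering capacity · (pH_source − pH_target) · V
acid = 3.4 · (8.1 − 5.5) · 30

265.2000 mEq


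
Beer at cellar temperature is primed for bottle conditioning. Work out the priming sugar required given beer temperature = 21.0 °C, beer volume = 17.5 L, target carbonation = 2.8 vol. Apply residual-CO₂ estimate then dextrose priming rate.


residual = 14.695·(0.01821 + 0.09011·e^(−0.04·T));  sugar = (target − residual)·4.0·V
residual = 14.695·(0.01821 + 0.09011·e^(−0.04·21.0)) = 0.8393
sugar = (2.8 − 0.8393)·4.0·17.5

137.2523 g


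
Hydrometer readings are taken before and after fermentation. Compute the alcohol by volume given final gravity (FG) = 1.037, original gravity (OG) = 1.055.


ABV = (OG − FG) · 131.25
ABV = (1.055 − 1.037) · 131.25

2.3625 % ABV


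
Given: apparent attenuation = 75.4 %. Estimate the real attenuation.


RA = AA · 0.8192
RA = 75.4 · 0.8192

61.7677 %


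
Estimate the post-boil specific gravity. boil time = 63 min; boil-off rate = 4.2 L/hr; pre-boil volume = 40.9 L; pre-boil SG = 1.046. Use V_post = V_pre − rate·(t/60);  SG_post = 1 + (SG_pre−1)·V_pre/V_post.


V_post = 40.9 − 4.2·(63/60) = 36.4900
SG_post = 1 + (1.046 − 1)·40.9/36.4900

1.0516


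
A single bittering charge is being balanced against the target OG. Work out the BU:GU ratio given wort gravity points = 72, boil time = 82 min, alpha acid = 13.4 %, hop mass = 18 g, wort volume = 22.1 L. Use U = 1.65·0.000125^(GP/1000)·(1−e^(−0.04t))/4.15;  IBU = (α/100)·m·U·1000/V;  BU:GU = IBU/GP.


U = 1.65·0.000125^(72/1000)·(1−e^(−0.04·82))/4.15 = 0.2003
IBU = (13.4/100)·18·0.2003·1000/22.1 = 21.8646
BU:GU = 21.8646/72

0.3037


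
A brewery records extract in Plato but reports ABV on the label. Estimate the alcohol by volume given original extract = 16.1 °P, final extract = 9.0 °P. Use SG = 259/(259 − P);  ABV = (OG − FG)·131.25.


OG = 259/(259 − 16.1) = 1.0663
FG = 259/(259 − 9.0) = 1.0360
ABV = (1.0663 − 1.0360)·131.25

3.9746 % ABV


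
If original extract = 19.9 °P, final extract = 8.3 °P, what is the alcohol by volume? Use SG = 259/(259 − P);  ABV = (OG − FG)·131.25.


OG = 259/(259 − 19.9) = 1.0832
FG = 259/(259 − 8.3) = 1.0331
ABV = (1.0832 − 1.0331)·131.25

6.5784 % ABV
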